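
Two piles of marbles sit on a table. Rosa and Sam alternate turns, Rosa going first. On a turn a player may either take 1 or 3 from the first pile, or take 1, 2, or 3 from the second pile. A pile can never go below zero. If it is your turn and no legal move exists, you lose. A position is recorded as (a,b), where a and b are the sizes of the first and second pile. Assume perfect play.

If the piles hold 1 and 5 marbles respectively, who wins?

Sam wins.

Label each position W (a win for the player to move) or L (a loss). A position with no legal move is L; any other position is W exactly when some move reaches an L, and L when every move reaches a W.
No move ever increases a pile, so every position that can arise here has a ≤ 1 and b ≤ 5; it is enough to label the cells with 0 ≤ a ≤ 1 and 0 ≤ b ≤ 5.
Every move lowers a or b (never raises either), so fill the grid row by row in increasing a, and left to right within a row: each cell's successors are then already labelled.
      b=0  b=1  b=2  b=3  b=4  b=5
a=0:    L    W    W    W    L    W
a=1:    W    L    W    W    W    L
Cells with no legal move (terminal, hence L): (0,0).
The remaining L cells, each justified by listing all of its moves:
(0,4): only reaches (0,3)(W), (0,2)(W), (0,1)(W), all W → L
(1,1): only reaches (0,1)(W), (1,0)(W), all W → L
(1,5): only reaches (0,5)(W), (1,4)(W), (1,3)(W), (1,2)(W), all W → L
Every other cell has at least one move into one of the L cells above, so it is W.
The starting position (1,5) is L: whatever Rosa does, the opponent receives a W position.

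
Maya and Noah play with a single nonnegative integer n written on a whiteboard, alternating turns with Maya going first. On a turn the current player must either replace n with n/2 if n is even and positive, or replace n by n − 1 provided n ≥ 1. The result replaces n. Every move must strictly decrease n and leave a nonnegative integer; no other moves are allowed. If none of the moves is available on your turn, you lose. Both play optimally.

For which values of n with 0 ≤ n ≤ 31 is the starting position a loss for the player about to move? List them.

Build the W/L table. Terminal = L. A non-terminal position is W if it has a move to some L; otherwise it is L.
n=0: no move → L
n=1: W (go to 0, an L position)
n=2: L (sole option 1(W) is W)
n=3: W (go to 2, an L position)
n=4: W (go to 2, an L position)
n=5: L (sole option 4(W) is W)
n=6: W (go to 5, an L position)
n=7: L (sole option 6(W) is W)
n=8: W (go to 7, an L position)
n=9: L (sole option 8(W) is W)
n=10: W (go to 5, an L position)
n=11: L (sole option 10(W) is W)
n=12: W (go to 11, an L position)
n=13: L (sole option 12(W) is W)
n=14: W (go to 7, an L position)
n=15: L (sole option 14(W) is W)
n=16: W (go to 15, an L position)
n=17: L (sole option 16(W) is W)
n=18: W (go to 9, an L position)
n=19: L (sole option 18(W) is W)
n=20: W (go to 19, an L position)
n=21: L (sole option 20(W) is W)
n=22: W (go to 11, an L position)
n=23: L (sole option 22(W) is W)
n=24: W (go to 23, an L position)
n=25: L (sole option 24(W) is W)
n=26: W (go to 13, an L position)
n=27: L (sole option 26(W) is W)
n=28: W (go to 27, an L position)
n=29: L (sole option 28(W) is W)
n=30: W (go to 15, an L position)
n=31: L (sole option 30(W) is W)
The losing starting values of n are exactly the entries labelled L in this table (16 of them).

0, 2, 5, 7, 9, 11, 13, 15, 17, 19, 21, 23, 25, 27, 29, 31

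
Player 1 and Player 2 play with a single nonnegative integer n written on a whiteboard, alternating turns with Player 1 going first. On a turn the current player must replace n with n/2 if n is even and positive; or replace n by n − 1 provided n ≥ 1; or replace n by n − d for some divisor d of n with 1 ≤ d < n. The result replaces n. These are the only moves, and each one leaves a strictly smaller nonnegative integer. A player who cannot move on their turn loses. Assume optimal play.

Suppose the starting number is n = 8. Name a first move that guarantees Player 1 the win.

Move to 7.

Classify positions by backward induction: terminal positions (no move available) are L. From any other position, the mover wins iff some move reaches an L.
n=0: no move → L
n=1: reaches L-position 0 → W
n=2: only reaches 1(W), which is W → L
n=3: reaches L-position 2 → W
n=4: reaches L-position 2 → W
n=5: only reaches 4(W), which is W → L
n=6: reaches L-position 5 → W
n=7: only reaches 6(W), which is W → L
n=8: reaches L-position 7 → W
From 8, the L positions reachable in one move are: 7.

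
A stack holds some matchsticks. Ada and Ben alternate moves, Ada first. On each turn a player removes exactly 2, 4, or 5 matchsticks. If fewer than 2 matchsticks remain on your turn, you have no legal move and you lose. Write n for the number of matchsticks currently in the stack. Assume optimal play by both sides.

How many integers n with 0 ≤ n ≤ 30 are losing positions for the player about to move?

Work bottom-up. With no move the player to move loses. Otherwise the position is W if at least one move leads to an L position for the opponent, and L if every move leads to a W.
n=0: no move → L
n=1: no move → L
n=2: can move to 0, which is L ⇒ W
n=3: can move to 1, which is L ⇒ W
n=4: can move to 0, which is L ⇒ W
n=5: can move to 1, which is L ⇒ W
n=6: can move to 1, which is L ⇒ W
n=7: moves to 5(W), 3(W), 2(W); every one is W ⇒ L
n=8: moves to 6(W), 4(W), 3(W); every one is W ⇒ L
n=9: can move to 7, which is L ⇒ W
n=10: can move to 8, which is L ⇒ W
n=11: can move to 7, which is L ⇒ W
n=12: can move to 8, which is L ⇒ W
n=13: can move to 8, which is L ⇒ W
n=14: moves to 12(W), 10(W), 9(W); every one is W ⇒ L
n=15: moves to 13(W), 11(W), 10(W); every one is W ⇒ L
n=16: can move to 14, which is L ⇒ W
n=17: can move to 15, which is L ⇒ W
n=18: can move to 14, which is L ⇒ W
n=19: can move to 15, which is L ⇒ W
n=20: can move to 15, which is L ⇒ W
n=21: moves to 19(W), 17(W), 16(W); every one is W ⇒ L
n=22: moves to 20(W), 18(W), 17(W); every one is W ⇒ L
n=23: can move to 21, which is L ⇒ W
n=24: can move to 22, which is L ⇒ W
n=25: can move to 21, which is L ⇒ W
n=26: can move to 22, which is L ⇒ W
n=27: can move to 22, which is L ⇒ W
n=28: moves to 26(W), 24(W), 23(W); every one is W ⇒ L
n=29: moves to 27(W), 25(W), 24(W); every one is W ⇒ L
n=30: can move to 28, which is L ⇒ W
L entries with 0 ≤ n ≤ 30: n = 0, 1, 7, 8, 14, 15, 21, 22, 28, 29; that makes 10.

10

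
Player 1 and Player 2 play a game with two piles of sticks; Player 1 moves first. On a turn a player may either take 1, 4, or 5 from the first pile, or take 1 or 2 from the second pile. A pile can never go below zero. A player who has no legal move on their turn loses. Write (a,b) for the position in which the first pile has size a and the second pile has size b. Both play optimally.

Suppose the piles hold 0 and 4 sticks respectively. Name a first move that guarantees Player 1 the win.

Classify positions by backward induction: terminal positions (no move available) are L. From any other position, the mover wins iff some move reaches an L.
No move ever increases a pile, so every position that can arise here has a ≤ 0 and b ≤ 4; it is enough to label the cells with 0 ≤ a ≤ 0 and 0 ≤ b ≤ 4.
Every move lowers a or b (never raises either), so fill the grid row by row in increasing a, and left to right within a row: each cell's successors are then already labelled.
      b=0  b=1  b=2  b=3  b=4
a=0:    L    W    W    L    W
Cells with no legal move (terminal, hence L): (0,0).
The remaining L cells, each justified by listing all of its moves:
(0,3): moves to (0,2)(W), (0,1)(W); every one is W ⇒ L
Every other cell has at least one move into one of the L cells above, so it is W.
From (0,4), the L positions reachable in one move are: (0,3).

Move to (0,3).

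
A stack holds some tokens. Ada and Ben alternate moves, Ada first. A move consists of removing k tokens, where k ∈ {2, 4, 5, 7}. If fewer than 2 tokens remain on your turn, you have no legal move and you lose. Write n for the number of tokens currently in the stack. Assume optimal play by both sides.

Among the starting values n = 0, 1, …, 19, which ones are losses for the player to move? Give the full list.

Label each position W (a win for the player to move) or L (a loss). A position with no legal move is L; any other position is W exactly when some move reaches an L, and L when every move reaches a W.
n=0: no move → L
n=1: no move → L
n=2: W (go to 0, an L position)
n=3: W (go to 1, an L position)
n=4: W (go to 0, an L position)
n=5: W (go to 1, an L position)
n=6: W (go to 1, an L position)
n=7: W (go to 0, an L position)
n=8: W (go to 1, an L position)
n=9: L (options 7(W), 5(W), 4(W), 2(W) are all W)
n=10: L (options 8(W), 6(W), 5(W), 3(W) are all W)
n=11: W (go to 9, an L position)
n=12: W (go to 10, an L position)
n=13: W (go to 9, an L position)
n=14: W (go to 10, an L position)
n=15: W (go to 10, an L position)
n=16: W (go to 9, an L position)
n=17: W (go to 10, an L position)
n=18: L (options 16(W), 14(W), 13(W), 11(W) are all W)
n=19: L (options 17(W), 15(W), 14(W), 12(W) are all W)
Reading off the rows marked L gives the requested list; there are 6 such values of n.

0, 1, 9, 10, 18, 19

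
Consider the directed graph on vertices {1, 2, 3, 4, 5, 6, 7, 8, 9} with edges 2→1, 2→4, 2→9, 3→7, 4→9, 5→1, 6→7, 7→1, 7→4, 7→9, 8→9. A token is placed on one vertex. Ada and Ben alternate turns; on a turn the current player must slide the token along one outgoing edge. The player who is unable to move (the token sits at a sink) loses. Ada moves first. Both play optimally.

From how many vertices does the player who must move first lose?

4

Build the W/L table. Terminal = L. A non-terminal position is W if it has a move to some L; otherwise it is L.
Every edge goes from a vertex to one that appears earlier in the order 1, 9, 4, 7, 3, 2, 6, 5, 8, so processing vertices in that order labels each vertex after all of its successors.
1: no outgoing edge → L
9: no outgoing edge → L
4: reaches L-position 9 → W
7: reaches L-position 9 → W
3: only reaches 7(W), which is W → L
2: reaches L-position 9 → W
6: only reaches 7(W), which is W → L
5: reaches L-position 1 → W
8: reaches L-position 9 → W
The L vertices are 1, 3, 6, 9; that is 4 in all.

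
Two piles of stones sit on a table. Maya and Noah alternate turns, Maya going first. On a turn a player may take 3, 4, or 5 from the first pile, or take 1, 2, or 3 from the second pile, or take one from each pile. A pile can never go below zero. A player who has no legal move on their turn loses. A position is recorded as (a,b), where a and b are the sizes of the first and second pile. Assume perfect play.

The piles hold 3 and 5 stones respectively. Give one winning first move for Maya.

Label each position W (a win for the player to move) or L (a loss). A position with no legal move is L; any other position is W exactly when some move reaches an L, and L when every move reaches a W.
No move ever increases a pile, so every position that can arise here has a ≤ 3 and b ≤ 5; it is enough to label the cells with 0 ≤ a ≤ 3 and 0 ≤ b ≤ 5.
Every move lowers a or b (never raises either), so fill the grid row by row in increasing a, and left to right within a row: each cell's successors are then already labelled.
      b=0  b=1  b=2  b=3  b=4  b=5
a=0:    L    W    W    W    L    W
a=1:    L    W    W    W    L    W
a=2:    L    W    W    W    L    W
a=3:    W    W    L    W    W    W
Cells with no legal move (terminal, hence L): (0,0), (1,0), (2,0).
The remaining L cells, each justified by listing all of its moves:
(0,4): moves to (0,3)(W), (0,2)(W), (0,1)(W); every one is W ⇒ L
(1,4): moves to (1,3)(W), (1,2)(W), (1,1)(W), (0,3)(W); every one is W ⇒ L
(2,4): moves to (2,3)(W), (2,2)(W), (2,1)(W), (1,3)(W); every one is W ⇒ L
(3,2): moves to (0,2)(W), (3,1)(W), (3,0)(W), (2,1)(W); every one is W ⇒ L
Every other cell has at least one move into one of the L cells above, so it is W.
From (3,5), the L positions reachable in one move are: (3,2), (2,4). Any move reaching one of these is winning.

Move to (3,2).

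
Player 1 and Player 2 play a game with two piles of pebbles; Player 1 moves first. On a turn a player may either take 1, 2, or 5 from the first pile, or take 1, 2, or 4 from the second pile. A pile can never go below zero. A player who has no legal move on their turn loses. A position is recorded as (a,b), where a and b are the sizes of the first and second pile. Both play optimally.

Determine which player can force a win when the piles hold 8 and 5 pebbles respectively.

Classify positions by backward induction: terminal positions (no move available) are L. From any other position, the mover wins iff some move reaches an L.
No move ever increases a pile, so every position that can arise here has a ≤ 8 and b ≤ 5; it is enough to label the cells with 0 ≤ a ≤ 8 and 0 ≤ b ≤ 5.
Every move lowers a or b (never raises either), so fill the grid row by row in increasing a, and left to right within a row: each cell's successors are then already labelled.
      b=0  b=1  b=2  b=3  b=4  b=5
a=0:    L    W    W    L    W    W
a=1:    W    L    W    W    L    W
a=2:    W    W    L    W    W    L
a=3:    L    W    W    L    W    W
a=4:    W    L    W    W    L    W
a=5:    W    W    L    W    W    L
a=6:    L    W    W    L    W    W
a=7:    W    L    W    W    L    W
a=8:    W    W    L    W    W    L
Cells with no legal move (terminal, hence L): (0,0).
The remaining L cells, each justified by listing all of its moves:
(0,3): L (options (0,2)(W), (0,1)(W) are all W)
(1,1): L (options (0,1)(W), (1,0)(W) are all W)
(1,4): L (options (0,4)(W), (1,3)(W), (1,2)(W), (1,0)(W) are all W)
(2,2): L (options (1,2)(W), (0,2)(W), (2,1)(W), (2,0)(W) are all W)
(2,5): L (options (1,5)(W), (0,5)(W), (2,4)(W), (2,3)(W), (2,1)(W) are all W)
(3,0): L (options (2,0)(W), (1,0)(W) are all W)
(3,3): L (options (2,3)(W), (1,3)(W), (3,2)(W), (3,1)(W) are all W)
(4,1): L (options (3,1)(W), (2,1)(W), (4,0)(W) are all W)
(4,4): L (options (3,4)(W), (2,4)(W), (4,3)(W), (4,2)(W), (4,0)(W) are all W)
(5,2): L (options (4,2)(W), (3,2)(W), (0,2)(W), (5,1)(W), (5,0)(W) are all W)
(5,5): L (options (4,5)(W), (3,5)(W), (0,5)(W), (5,4)(W), (5,3)(W), (5,1)(W) are all W)
(6,0): L (options (5,0)(W), (4,0)(W), (1,0)(W) are all W)
(6,3): L (options (5,3)(W), (4,3)(W), (1,3)(W), (6,2)(W), (6,1)(W) are all W)
(7,1): L (options (6,1)(W), (5,1)(W), (2,1)(W), (7,0)(W) are all W)
(7,4): L (options (6,4)(W), (5,4)(W), (2,4)(W), (7,3)(W), (7,2)(W), (7,0)(W) are all W)
(8,2): L (options (7,2)(W), (6,2)(W), (3,2)(W), (8,1)(W), (8,0)(W) are all W)
(8,5): L (options (7,5)(W), (6,5)(W), (3,5)(W), (8,4)(W), (8,3)(W), (8,1)(W) are all W)
Every other cell has at least one move into one of the L cells above, so it is W.
The starting position (8,5) is L: whatever Player 1 does, the opponent receives a W position.

Player 2 wins.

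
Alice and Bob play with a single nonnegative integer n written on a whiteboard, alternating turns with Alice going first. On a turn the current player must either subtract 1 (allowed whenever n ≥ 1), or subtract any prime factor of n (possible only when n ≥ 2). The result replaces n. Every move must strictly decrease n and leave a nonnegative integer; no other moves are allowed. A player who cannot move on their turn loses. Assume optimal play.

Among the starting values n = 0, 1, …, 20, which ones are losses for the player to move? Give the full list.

Build the W/L table. Terminal = L. A non-terminal position is W if it has a move to some L; otherwise it is L.
n=0: no move → L
n=1: →0(L), so W
n=2: →0(L), so W
n=3: →0(L), so W
n=4: →2(W), 3(W) — all W, so L
n=5: →0(L), so W
n=6: →4(L), so W
n=7: →0(L), so W
n=8: →6(W), 7(W) — all W, so L
n=9: →8(L), so W
n=10: →8(L), so W
n=11: →0(L), so W
n=12: →9(W), 10(W), 11(W) — all W, so L
n=13: →0(L), so W
n=14: →12(L), so W
n=15: →12(L), so W
n=16: →14(W), 15(W) — all W, so L
n=17: →0(L), so W
n=18: →16(L), so W
n=19: →0(L), so W
n=20: →15(W), 18(W), 19(W) — all W, so L
Reading off the rows marked L gives the requested list; there are 6 such values of n.

0, 4, 8, 12, 16, 20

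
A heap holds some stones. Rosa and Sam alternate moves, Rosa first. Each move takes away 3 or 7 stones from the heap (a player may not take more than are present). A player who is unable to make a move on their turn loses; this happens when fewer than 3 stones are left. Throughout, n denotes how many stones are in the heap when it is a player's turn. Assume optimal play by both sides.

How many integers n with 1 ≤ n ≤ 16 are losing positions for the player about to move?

Use the standard recursion: the mover loses at a terminal position; elsewhere, the mover wins exactly when some move hands the opponent an L position.
n=0: no move → L
n=1: no move → L
n=2: no move → L
n=3: →0(L), so W
n=4: →1(L), so W
n=5: →2(L), so W
n=6: →3(W) only, which is W, so L
n=7: →0(L), so W
n=8: →1(L), so W
n=9: →6(L), so W
n=10: →7(W), 3(W) — all W, so L
n=11: →8(W), 4(W) — all W, so L
n=12: →9(W), 5(W) — all W, so L
n=13: →10(L), so W
n=14: →11(L), so W
n=15: →12(L), so W
n=16: →13(W), 9(W) — all W, so L
L entries with 1 ≤ n ≤ 16 (n=0 is outside the asked range and is not counted): n = 1, 2, 6, 10, 11, 12, 16; that makes 7.

7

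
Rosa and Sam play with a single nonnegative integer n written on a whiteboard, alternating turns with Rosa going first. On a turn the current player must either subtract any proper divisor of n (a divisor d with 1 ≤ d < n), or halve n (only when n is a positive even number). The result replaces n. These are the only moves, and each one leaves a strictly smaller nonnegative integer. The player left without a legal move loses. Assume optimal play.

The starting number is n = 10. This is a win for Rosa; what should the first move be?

Move to 5.

Classify positions by backward induction: terminal positions (no move available) are L. From any other position, the mover wins iff some move reaches an L.
n=0: no move → L
n=1: no move → L
n=2: →1(L), so W
n=3: →2(W) only, which is W, so L
n=4: →3(L), so W
n=5: →4(W) only, which is W, so L
n=6: →3(L), so W
n=7: →6(W) only, which is W, so L
n=8: →7(L), so W
n=9: →6(W), 8(W) — all W, so L
n=10: →5(L), so W
From 10, the L positions reachable in one move are: 5, 9. Any move reaching one of these is winning.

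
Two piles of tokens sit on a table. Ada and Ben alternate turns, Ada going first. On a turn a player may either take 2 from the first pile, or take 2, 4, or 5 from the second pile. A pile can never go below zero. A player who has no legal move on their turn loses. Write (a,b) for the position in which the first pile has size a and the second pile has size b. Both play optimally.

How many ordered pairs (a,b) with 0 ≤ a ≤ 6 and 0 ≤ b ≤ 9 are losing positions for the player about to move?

25

Work bottom-up. With no move the player to move loses. Otherwise the position is W if at least one move leads to an L position for the opponent, and L if every move leads to a W.
Every move lowers a or b (never raises either), so fill the grid row by row in increasing a, and left to right within a row: each cell's successors are then already labelled.
      b=0  b=1  b=2  b=3  b=4  b=5  b=6  b=7  b=8  b=9
a=0:    L    L    W    W    W    W    W    L    L    W
a=1:    L    L    W    W    W    W    W    L    L    W
a=2:    W    W    L    L    W    W    W    W    W    L
a=3:    W    W    L    L    W    W    W    W    W    L
a=4:    L    L    W    W    W    W    W    L    L    W
a=5:    L    L    W    W    W    W    W    L    L    W
a=6:    W    W    L    L    W    W    W    W    W    L
Cells with no legal move (terminal, hence L): (0,0), (0,1), (1,0), (1,1).
The remaining L cells, each justified by listing all of its moves:
(0,7): only reaches (0,5)(W), (0,3)(W), (0,2)(W), all W → L
(0,8): only reaches (0,6)(W), (0,4)(W), (0,3)(W), all W → L
(1,7): only reaches (1,5)(W), (1,3)(W), (1,2)(W), all W → L
(1,8): only reaches (1,6)(W), (1,4)(W), (1,3)(W), all W → L
(2,2): only reaches (0,2)(W), (2,0)(W), all W → L
(2,3): only reaches (0,3)(W), (2,1)(W), all W → L
(2,9): only reaches (0,9)(W), (2,7)(W), (2,5)(W), (2,4)(W), all W → L
(3,2): only reaches (1,2)(W), (3,0)(W), all W → L
(3,3): only reaches (1,3)(W), (3,1)(W), all W → L
(3,9): only reaches (1,9)(W), (3,7)(W), (3,5)(W), (3,4)(W), all W → L
(4,0): only reaches (2,0)(W), which is W → L
(4,1): only reaches (2,1)(W), which is W → L
(4,7): only reaches (2,7)(W), (4,5)(W), (4,3)(W), (4,2)(W), all W → L
(4,8): only reaches (2,8)(W), (4,6)(W), (4,4)(W), (4,3)(W), all W → L
(5,0): only reaches (3,0)(W), which is W → L
(5,1): only reaches (3,1)(W), which is W → L
(5,7): only reaches (3,7)(W), (5,5)(W), (5,3)(W), (5,2)(W), all W → L
(5,8): only reaches (3,8)(W), (5,6)(W), (5,4)(W), (5,3)(W), all W → L
(6,2): only reaches (4,2)(W), (6,0)(W), all W → L
(6,3): only reaches (4,3)(W), (6,1)(W), all W → L
(6,9): only reaches (4,9)(W), (6,7)(W), (6,5)(W), (6,4)(W), all W → L
Every other cell has at least one move into one of the L cells above, so it is W.
L cells per row: a=0: 4, a=1: 4, a=2: 3, a=3: 3, a=4: 4, a=5: 4, a=6: 3; total 25.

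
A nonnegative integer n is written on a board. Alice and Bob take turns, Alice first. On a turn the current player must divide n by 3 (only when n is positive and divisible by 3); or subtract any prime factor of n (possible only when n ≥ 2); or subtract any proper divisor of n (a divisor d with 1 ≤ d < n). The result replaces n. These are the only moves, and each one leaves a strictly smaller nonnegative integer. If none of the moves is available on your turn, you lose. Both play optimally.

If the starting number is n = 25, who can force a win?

Use the standard recursion: the mover loses at a terminal position; elsewhere, the mover wins exactly when some move hands the opponent an L position.
n=0: no move → L
n=1: no move → L
n=2: can move to 0, which is L ⇒ W
n=3: can move to 0, which is L ⇒ W
n=4: moves to 2(W), 3(W); every one is W ⇒ L
n=5: can move to 0, which is L ⇒ W
n=6: can move to 4, which is L ⇒ W
n=7: can move to 0, which is L ⇒ W
n=8: can move to 4, which is L ⇒ W
n=9: moves to 3(W), 6(W), 8(W); every one is W ⇒ L
n=10: can move to 9, which is L ⇒ W
n=11: can move to 0, which is L ⇒ W
n=12: can move to 4, which is L ⇒ W
n=13: can move to 0, which is L ⇒ W
n=14: moves to 7(W), 12(W), 13(W); every one is W ⇒ L
n=15: can move to 14, which is L ⇒ W
n=16: can move to 14, which is L ⇒ W
n=17: can move to 0, which is L ⇒ W
n=18: can move to 9, which is L ⇒ W
n=19: can move to 0, which is L ⇒ W
n=20: moves to 10(W), 15(W), 16(W), 18(W), 19(W); every one is W ⇒ L
n=21: can move to 14, which is L ⇒ W
n=22: can move to 20, which is L ⇒ W
n=23: can move to 0, which is L ⇒ W
n=24: can move to 20, which is L ⇒ W
n=25: can move to 20, which is L ⇒ W
The starting position 25 is W: Alice should move to 20, handing over an L position.

Alice wins.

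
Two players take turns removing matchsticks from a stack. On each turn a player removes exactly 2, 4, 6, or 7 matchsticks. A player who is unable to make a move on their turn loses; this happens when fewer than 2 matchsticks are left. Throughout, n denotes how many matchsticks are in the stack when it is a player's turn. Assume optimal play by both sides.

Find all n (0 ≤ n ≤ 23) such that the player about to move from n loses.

Use the standard recursion: the mover loses at a terminal position; elsewhere, the mover wins exactly when some move hands the opponent an L position.
n=0: no move → L
n=1: no move → L
n=2: W (go to 0, an L position)
n=3: W (go to 1, an L position)
n=4: W (go to 0, an L position)
n=5: W (go to 1, an L position)
n=6: W (go to 0, an L position)
n=7: W (go to 1, an L position)
n=8: W (go to 1, an L position)
n=9: L (options 7(W), 5(W), 3(W), 2(W) are all W)
n=10: L (options 8(W), 6(W), 4(W), 3(W) are all W)
n=11: W (go to 9, an L position)
n=12: W (go to 10, an L position)
n=13: W (go to 9, an L position)
n=14: W (go to 10, an L position)
n=15: W (go to 9, an L position)
n=16: W (go to 10, an L position)
n=17: W (go to 10, an L position)
n=18: L (options 16(W), 14(W), 12(W), 11(W) are all W)
n=19: L (options 17(W), 15(W), 13(W), 12(W) are all W)
n=20: W (go to 18, an L position)
n=21: W (go to 19, an L position)
n=22: W (go to 18, an L position)
n=23: W (go to 19, an L position)
The losing starting values of n are exactly the entries labelled L in this table (6 of them).

0, 1, 9, 10, 18, 19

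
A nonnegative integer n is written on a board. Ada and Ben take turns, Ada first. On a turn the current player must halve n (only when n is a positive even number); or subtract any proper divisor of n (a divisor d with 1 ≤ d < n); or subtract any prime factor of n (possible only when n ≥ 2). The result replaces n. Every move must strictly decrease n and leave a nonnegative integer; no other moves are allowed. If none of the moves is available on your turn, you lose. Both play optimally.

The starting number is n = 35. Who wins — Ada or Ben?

Work bottom-up. With no move the player to move loses. Otherwise the position is W if at least one move leads to an L position for the opponent, and L if every move leads to a W.
n=0: no move → L
n=1: no move → L
n=2: W (go to 0, an L position)
n=3: W (go to 0, an L position)
n=4: L (options 2(W), 3(W) are all W)
n=5: W (go to 0, an L position)
n=6: W (go to 4, an L position)
n=7: W (go to 0, an L position)
n=8: W (go to 4, an L position)
n=9: L (options 6(W), 8(W) are all W)
n=10: W (go to 9, an L position)
n=11: W (go to 0, an L position)
n=12: W (go to 9, an L position)
n=13: W (go to 0, an L position)
n=14: L (options 7(W), 12(W), 13(W) are all W)
n=15: W (go to 14, an L position)
n=16: W (go to 14, an L position)
n=17: W (go to 0, an L position)
n=18: W (go to 9, an L position)
n=19: W (go to 0, an L position)
n=20: L (options 10(W), 15(W), 16(W), 18(W), 19(W) are all W)
n=21: W (go to 14, an L position)
n=22: W (go to 20, an L position)
n=23: W (go to 0, an L position)
n=24: W (go to 20, an L position)
n=25: W (go to 20, an L position)
n=26: L (options 13(W), 24(W), 25(W) are all W)
n=27: W (go to 26, an L position)
n=28: W (go to 14, an L position)
n=29: W (go to 0, an L position)
n=30: W (go to 20, an L position)
n=31: W (go to 0, an L position)
n=32: L (options 16(W), 24(W), 28(W), 30(W), 31(W) are all W)
n=33: W (go to 32, an L position)
n=34: W (go to 32, an L position)
n=35: L (options 28(W), 30(W), 34(W) are all W)
The starting position 35 is L: whatever Ada does, the opponent receives a W position.

Ben wins.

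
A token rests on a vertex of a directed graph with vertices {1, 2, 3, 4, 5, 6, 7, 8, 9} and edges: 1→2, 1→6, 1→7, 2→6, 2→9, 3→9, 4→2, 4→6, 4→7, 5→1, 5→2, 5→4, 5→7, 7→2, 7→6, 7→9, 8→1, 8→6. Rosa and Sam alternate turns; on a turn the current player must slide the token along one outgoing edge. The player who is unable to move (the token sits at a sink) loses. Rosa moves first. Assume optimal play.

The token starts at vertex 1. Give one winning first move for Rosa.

Move to 6.

Build the W/L table. Terminal = L. A non-terminal position is W if it has a move to some L; otherwise it is L.
Every edge goes from a vertex to one that appears earlier in the order 6, 9, 2, 7, 1, 4, 3, 8, 5, so processing vertices in that order labels each vertex after all of its successors.
6: no outgoing edge → L
9: no outgoing edge → L
2: →9(L), so W
7: →9(L), so W
1: →6(L), so W
4: →6(L), so W
3: →9(L), so W
8: →6(L), so W
5: →4(W), 1(W), 7(W), 2(W) — all W, so L
From 1, the L positions reachable in one move are: 6.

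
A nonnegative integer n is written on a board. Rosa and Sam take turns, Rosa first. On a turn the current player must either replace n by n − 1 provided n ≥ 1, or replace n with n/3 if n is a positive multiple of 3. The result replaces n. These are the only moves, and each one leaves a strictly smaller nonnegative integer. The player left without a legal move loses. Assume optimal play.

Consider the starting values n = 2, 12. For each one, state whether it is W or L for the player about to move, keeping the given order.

2: L, 12: W

Positions with no move are L. A position that does have a move is losing for the player to move precisely when every available move leads to a winning position for the opponent. Fill in the labels:
n=0: no move → L
n=1: reaches L-position 0 → W
n=2: only reaches 1(W), which is W → L
n=3: reaches L-position 2 → W
n=4: only reaches 3(W), which is W → L
n=5: reaches L-position 4 → W
n=6: reaches L-position 2 → W
n=7: only reaches 6(W), which is W → L
n=8: reaches L-position 7 → W
n=9: only reaches 3(W), 8(W), all W → L
n=10: reaches L-position 9 → W
n=11: only reaches 10(W), which is W → L
n=12: reaches L-position 4 → W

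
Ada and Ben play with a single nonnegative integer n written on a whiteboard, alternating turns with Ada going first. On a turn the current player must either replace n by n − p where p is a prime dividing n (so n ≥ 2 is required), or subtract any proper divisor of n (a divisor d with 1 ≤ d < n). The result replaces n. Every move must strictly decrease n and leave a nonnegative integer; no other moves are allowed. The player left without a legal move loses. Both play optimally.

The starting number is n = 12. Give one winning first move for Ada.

Work bottom-up. With no move the player to move loses. Otherwise the position is W if at least one move leads to an L position for the opponent, and L if every move leads to a W.
n=0: no move → L
n=1: no move → L
n=2: can move to 0, which is L ⇒ W
n=3: can move to 0, which is L ⇒ W
n=4: moves to 2(W), 3(W); every one is W ⇒ L
n=5: can move to 0, which is L ⇒ W
n=6: can move to 4, which is L ⇒ W
n=7: can move to 0, which is L ⇒ W
n=8: can move to 4, which is L ⇒ W
n=9: moves to 6(W), 8(W); every one is W ⇒ L
n=10: can move to 9, which is L ⇒ W
n=11: can move to 0, which is L ⇒ W
n=12: can move to 9, which is L ⇒ W
From 12, the L positions reachable in one move are: 9.

Move to 9.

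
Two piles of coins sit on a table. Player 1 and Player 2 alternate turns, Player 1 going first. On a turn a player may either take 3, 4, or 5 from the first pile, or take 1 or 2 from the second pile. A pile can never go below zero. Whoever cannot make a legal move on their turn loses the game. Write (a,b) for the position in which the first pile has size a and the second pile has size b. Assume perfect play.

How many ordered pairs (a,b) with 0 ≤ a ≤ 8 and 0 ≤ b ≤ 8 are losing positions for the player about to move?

27

Build the W/L table. Terminal = L. A non-terminal position is W if it has a move to some L; otherwise it is L.
Every move lowers a or b (never raises either), so fill the grid row by row in increasing a, and left to right within a row: each cell's successors are then already labelled.
      b=0  b=1  b=2  b=3  b=4  b=5  b=6  b=7  b=8
a=0:    L    W    W    L    W    W    L    W    W
a=1:    L    W    W    L    W    W    L    W    W
a=2:    L    W    W    L    W    W    L    W    W
a=3:    W    L    W    W    L    W    W    L    W
a=4:    W    L    W    W    L    W    W    L    W
a=5:    W    L    W    W    L    W    W    L    W
a=6:    W    W    L    W    W    L    W    W    L
a=7:    W    W    L    W    W    L    W    W    L
a=8:    L    W    W    L    W    W    L    W    W
Cells with no legal move (terminal, hence L): (0,0), (1,0), (2,0).
The remaining L cells, each justified by listing all of its moves:
(0,3): →(0,2)(W), (0,1)(W) — all W, so L
(0,6): →(0,5)(W), (0,4)(W) — all W, so L
(1,3): →(1,2)(W), (1,1)(W) — all W, so L
(1,6): →(1,5)(W), (1,4)(W) — all W, so L
(2,3): →(2,2)(W), (2,1)(W) — all W, so L
(2,6): →(2,5)(W), (2,4)(W) — all W, so L
(3,1): →(0,1)(W), (3,0)(W) — all W, so L
(3,4): →(0,4)(W), (3,3)(W), (3,2)(W) — all W, so L
(3,7): →(0,7)(W), (3,6)(W), (3,5)(W) — all W, so L
(4,1): →(1,1)(W), (0,1)(W), (4,0)(W) — all W, so L
(4,4): →(1,4)(W), (0,4)(W), (4,3)(W), (4,2)(W) — all W, so L
(4,7): →(1,7)(W), (0,7)(W), (4,6)(W), (4,5)(W) — all W, so L
(5,1): →(2,1)(W), (1,1)(W), (0,1)(W), (5,0)(W) — all W, so L
(5,4): →(2,4)(W), (1,4)(W), (0,4)(W), (5,3)(W), (5,2)(W) — all W, so L
(5,7): →(2,7)(W), (1,7)(W), (0,7)(W), (5,6)(W), (5,5)(W) — all W, so L
(6,2): →(3,2)(W), (2,2)(W), (1,2)(W), (6,1)(W), (6,0)(W) — all W, so L
(6,5): →(3,5)(W), (2,5)(W), (1,5)(W), (6,4)(W), (6,3)(W) — all W, so L
(6,8): →(3,8)(W), (2,8)(W), (1,8)(W), (6,7)(W), (6,6)(W) — all W, so L
(7,2): →(4,2)(W), (3,2)(W), (2,2)(W), (7,1)(W), (7,0)(W) — all W, so L
(7,5): →(4,5)(W), (3,5)(W), (2,5)(W), (7,4)(W), (7,3)(W) — all W, so L
(7,8): →(4,8)(W), (3,8)(W), (2,8)(W), (7,7)(W), (7,6)(W) — all W, so L
(8,0): →(5,0)(W), (4,0)(W), (3,0)(W) — all W, so L
(8,3): →(5,3)(W), (4,3)(W), (3,3)(W), (8,2)(W), (8,1)(W) — all W, so L
(8,6): →(5,6)(W), (4,6)(W), (3,6)(W), (8,5)(W), (8,4)(W) — all W, so L
Every other cell has at least one move into one of the L cells above, so it is W.
L cells per row: a=0: 3, a=1: 3, a=2: 3, a=3: 3, a=4: 3, a=5: 3, a=6: 3, a=7: 3, a=8: 3; total 27.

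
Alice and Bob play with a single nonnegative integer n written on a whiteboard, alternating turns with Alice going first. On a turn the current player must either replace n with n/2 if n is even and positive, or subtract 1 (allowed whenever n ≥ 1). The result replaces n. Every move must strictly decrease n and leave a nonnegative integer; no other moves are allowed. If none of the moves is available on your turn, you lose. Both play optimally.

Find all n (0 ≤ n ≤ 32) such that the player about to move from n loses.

Use the standard recursion: the mover loses at a terminal position; elsewhere, the mover wins exactly when some move hands the opponent an L position.
n=0: no move → L
n=1: W (go to 0, an L position)
n=2: L (sole option 1(W) is W)
n=3: W (go to 2, an L position)
n=4: W (go to 2, an L position)
n=5: L (sole option 4(W) is W)
n=6: W (go to 5, an L position)
n=7: L (sole option 6(W) is W)
n=8: W (go to 7, an L position)
n=9: L (sole option 8(W) is W)
n=10: W (go to 5, an L position)
n=11: L (sole option 10(W) is W)
n=12: W (go to 11, an L position)
n=13: L (sole option 12(W) is W)
n=14: W (go to 7, an L position)
n=15: L (sole option 14(W) is W)
n=16: W (go to 15, an L position)
n=17: L (sole option 16(W) is W)
n=18: W (go to 9, an L position)
n=19: L (sole option 18(W) is W)
n=20: W (go to 19, an L position)
n=21: L (sole option 20(W) is W)
n=22: W (go to 11, an L position)
n=23: L (sole option 22(W) is W)
n=24: W (go to 23, an L position)
n=25: L (sole option 24(W) is W)
n=26: W (go to 13, an L position)
n=27: L (sole option 26(W) is W)
n=28: W (go to 27, an L position)
n=29: L (sole option 28(W) is W)
n=30: W (go to 15, an L position)
n=31: L (sole option 30(W) is W)
n=32: W (go to 31, an L position)
The losing starting values of n are exactly the entries labelled L in this table (16 of them).

0, 2, 5, 7, 9, 11, 13, 15, 17, 19, 21, 23, 25, 27, 29, 31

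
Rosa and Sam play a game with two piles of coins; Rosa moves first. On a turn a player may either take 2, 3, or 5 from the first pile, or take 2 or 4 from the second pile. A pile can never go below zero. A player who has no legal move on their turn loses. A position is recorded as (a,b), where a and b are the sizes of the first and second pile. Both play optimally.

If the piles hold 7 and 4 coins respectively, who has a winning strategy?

Rosa wins.

Work bottom-up. With no move the player to move loses. Otherwise the position is W if at least one move leads to an L position for the opponent, and L if every move leads to a W.
No move ever increases a pile, so every position that can arise here has a ≤ 7 and b ≤ 4; it is enough to label the cells with 0 ≤ a ≤ 7 and 0 ≤ b ≤ 4.
Every move lowers a or b (never raises either), so fill the grid row by row in increasing a, and left to right within a row: each cell's successors are then already labelled.
      b=0  b=1  b=2  b=3  b=4
a=0:    L    L    W    W    W
a=1:    L    L    W    W    W
a=2:    W    W    L    L    W
a=3:    W    W    L    L    W
a=4:    W    W    W    W    L
a=5:    W    W    W    W    L
a=6:    W    W    W    W    W
a=7:    L    L    W    W    W
Cells with no legal move (terminal, hence L): (0,0), (0,1), (1,0), (1,1).
The remaining L cells, each justified by listing all of its moves:
(2,2): L (options (0,2)(W), (2,0)(W) are all W)
(2,3): L (options (0,3)(W), (2,1)(W) are all W)
(3,2): L (options (1,2)(W), (0,2)(W), (3,0)(W) are all W)
(3,3): L (options (1,3)(W), (0,3)(W), (3,1)(W) are all W)
(4,4): L (options (2,4)(W), (1,4)(W), (4,2)(W), (4,0)(W) are all W)
(5,4): L (options (3,4)(W), (2,4)(W), (0,4)(W), (5,2)(W), (5,0)(W) are all W)
(7,0): L (options (5,0)(W), (4,0)(W), (2,0)(W) are all W)
(7,1): L (options (5,1)(W), (4,1)(W), (2,1)(W) are all W)
Every other cell has at least one move into one of the L cells above, so it is W.
The starting position (7,4) is W: Rosa should move to (5,4), handing over an L position.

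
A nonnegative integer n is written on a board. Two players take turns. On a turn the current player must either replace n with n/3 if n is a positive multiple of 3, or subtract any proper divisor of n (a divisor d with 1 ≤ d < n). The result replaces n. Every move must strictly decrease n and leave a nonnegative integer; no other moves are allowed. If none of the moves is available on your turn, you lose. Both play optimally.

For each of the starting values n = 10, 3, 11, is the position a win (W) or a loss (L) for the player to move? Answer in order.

Classify positions by backward induction: terminal positions (no move available) are L. From any other position, the mover wins iff some move reaches an L.
n=0: no move → L
n=1: no move → L
n=2: can move to 1, which is L ⇒ W
n=3: can move to 1, which is L ⇒ W
n=4: moves to 2(W), 3(W); every one is W ⇒ L
n=5: can move to 4, which is L ⇒ W
n=6: can move to 4, which is L ⇒ W
n=7: the only move is to 6(W), a W ⇒ L
n=8: can move to 4, which is L ⇒ W
n=9: moves to 3(W), 6(W), 8(W); every one is W ⇒ L
n=10: can move to 9, which is L ⇒ W
n=11: the only move is to 10(W), a W ⇒ L

10: W, 3: W, 11: L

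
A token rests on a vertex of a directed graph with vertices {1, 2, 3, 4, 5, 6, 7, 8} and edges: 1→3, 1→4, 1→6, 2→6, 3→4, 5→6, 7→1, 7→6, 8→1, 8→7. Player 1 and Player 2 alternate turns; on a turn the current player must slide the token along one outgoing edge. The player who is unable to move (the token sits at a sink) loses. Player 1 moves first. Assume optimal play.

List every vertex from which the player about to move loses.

4, 6, 8

Positions with no move are L. A position that does have a move is losing for the player to move precisely when every available move leads to a winning position for the opponent. Fill in the labels:
Every edge goes from a vertex to one that appears earlier in the order 4, 6, 3, 1, 7, 2, 8, 5, so processing vertices in that order labels each vertex after all of its successors.
4: no outgoing edge → L
6: no outgoing edge → L
3: →4(L), so W
1: →6(L), so W
7: →6(L), so W
2: →6(L), so W
8: →7(W), 1(W) — all W, so L
5: →6(L), so W
Reading off the rows marked L gives the requested list; there are 3 such vertices.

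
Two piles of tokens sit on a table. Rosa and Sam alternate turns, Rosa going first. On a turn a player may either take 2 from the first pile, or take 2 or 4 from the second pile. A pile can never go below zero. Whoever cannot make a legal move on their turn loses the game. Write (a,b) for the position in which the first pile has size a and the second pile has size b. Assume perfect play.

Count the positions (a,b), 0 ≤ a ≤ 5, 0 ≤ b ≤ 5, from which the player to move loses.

12

Positions with no move are L. A position that does have a move is losing for the player to move precisely when every available move leads to a winning position for the opponent. Fill in the labels:
Every move lowers a or b (never raises either), so fill the grid row by row in increasing a, and left to right within a row: each cell's successors are then already labelled.
      b=0  b=1  b=2  b=3  b=4  b=5
a=0:    L    L    W    W    W    W
a=1:    L    L    W    W    W    W
a=2:    W    W    L    L    W    W
a=3:    W    W    L    L    W    W
a=4:    L    L    W    W    W    W
a=5:    L    L    W    W    W    W
Cells with no legal move (terminal, hence L): (0,0), (0,1), (1,0), (1,1).
The remaining L cells, each justified by listing all of its moves:
(2,2): L (options (0,2)(W), (2,0)(W) are all W)
(2,3): L (options (0,3)(W), (2,1)(W) are all W)
(3,2): L (options (1,2)(W), (3,0)(W) are all W)
(3,3): L (options (1,3)(W), (3,1)(W) are all W)
(4,0): L (sole option (2,0)(W) is W)
(4,1): L (sole option (2,1)(W) is W)
(5,0): L (sole option (3,0)(W) is W)
(5,1): L (sole option (3,1)(W) is W)
Every other cell has at least one move into one of the L cells above, so it is W.
L cells per row: a=0: 2, a=1: 2, a=2: 2, a=3: 2, a=4: 2, a=5: 2; total 12.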